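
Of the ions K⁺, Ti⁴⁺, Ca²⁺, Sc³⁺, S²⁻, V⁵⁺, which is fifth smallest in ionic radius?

K⁺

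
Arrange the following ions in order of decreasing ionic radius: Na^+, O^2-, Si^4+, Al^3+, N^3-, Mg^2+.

Each ion has 10 electrons. The ranking follows nuclear charge in reverse — greater Z gives a smaller radius. Si^4+ (Z=14), Al^3+ (Z=13), Mg^2+ (Z=12), Na^+ (Z=11), O^2- (Z=8), N^3- (Z=7).

N^3- > O^2- > Na^+ > Mg^2+ > Al^3+ > Si^4+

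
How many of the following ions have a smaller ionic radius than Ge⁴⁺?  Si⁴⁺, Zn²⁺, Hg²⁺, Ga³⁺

Work out protons and electrons: Si⁴⁺: 10 e⁻, Z=14, Ge⁴⁺: 28 e⁻, Z=32, Ga³⁺: 28 e⁻, Z=31, Zn²⁺: 28 e⁻, Z=30, Hg²⁺: 78 e⁻, Z=80. Si⁴⁺ < Ge⁴⁺ (same group, 1 shell fewer); Ge⁴⁺ < Ga³⁺ (both 28 e⁻, Z=32>31); Ga³⁺ < Zn²⁺ (isoelectronic, higher Z=31 is smaller); Zn²⁺ < Hg²⁺ (same group, period 4 vs 6).
Overall: Si⁴⁺ < Ge⁴⁺ < Ga³⁺ < Zn²⁺ < Hg²⁺. Ge⁴⁺ has 1 below it and 3 above. That's 1.

1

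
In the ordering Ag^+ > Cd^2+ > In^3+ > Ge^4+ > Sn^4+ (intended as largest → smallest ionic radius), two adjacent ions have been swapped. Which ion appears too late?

Check each adjacent pair. Ge^4+ and Sn^4+ are reversed: Ge^4+ and Sn^4+ are in one column with the same charge; the lighter period-4 ion has one fewer shell and is smaller. No other neighbouring pair contradicts the periodic trends, so Sn^4+ is the ion listed too late.

Sn^4+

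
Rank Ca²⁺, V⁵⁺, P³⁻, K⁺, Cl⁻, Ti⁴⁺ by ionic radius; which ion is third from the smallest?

Ca²⁺

These species are isoelectronic with 18 electrons. The only difference is the number of protons: V⁵⁺ (Z=23), Ti⁴⁺ (Z=22), Ca²⁺ (Z=20), K⁺ (Z=19), Cl⁻ (Z=17), P³⁻ (Z=15). The strongest nuclear pull (V⁵⁺) gives the smallest ion.
Ordering: V⁵⁺ < Ti⁴⁺ < Ca²⁺ < K⁺ < Cl⁻ < P³⁻. The third smallest is Ca²⁺.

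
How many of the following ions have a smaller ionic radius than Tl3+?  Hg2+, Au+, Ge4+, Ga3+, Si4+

3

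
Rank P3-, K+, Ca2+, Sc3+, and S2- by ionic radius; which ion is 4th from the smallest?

All of these have 18 electrons (isoelectronic). With the same electron cloud, the ion with the most protons pulls it in tightest. Nuclear charges: Sc3+ (Z=21), Ca2+ (Z=20), K+ (Z=19), S2- (Z=16), P3- (Z=15). Highest Z is smallest.
Ordering: Sc3+ < Ca2+ < K+ < S2- < P3-. The 4th smallest is S2-.

S2-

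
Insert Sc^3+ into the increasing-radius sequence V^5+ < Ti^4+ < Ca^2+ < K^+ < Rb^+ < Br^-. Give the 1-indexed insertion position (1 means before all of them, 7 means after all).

3

Work out protons and electrons: V^5+ has 18 e⁻ (Z=23), Ti^4+ has 18 e⁻ (Z=22), Sc^3+ has 18 e⁻ (Z=21), Ca^2+ has 18 e⁻ (Z=20), K^+ has 18 e⁻ (Z=19), Rb^+ has 36 e⁻ (Z=37), Br^- has 36 e⁻ (Z=35). V^5+ < Ti^4+ (isoelectronic, higher Z=23 is smaller); Ti^4+ < Sc^3+ (isoelectronic, higher Z=22 is smaller); Sc^3+ < Ca^2+ (isoelectronic, higher Z=21 is smaller); Ca^2+ < K^+ (isoelectronic, higher Z=20 is smaller); K^+ < Rb^+ (same group, 1 shell fewer); Rb^+ < Br^- (both 36 e⁻, Z=37>35).
The complete sequence is V^5+ < Ti^4+ < Sc^3+ < Ca^2+ < K^+ < Rb^+ < Br^-. Sc^3+ sits at position 3.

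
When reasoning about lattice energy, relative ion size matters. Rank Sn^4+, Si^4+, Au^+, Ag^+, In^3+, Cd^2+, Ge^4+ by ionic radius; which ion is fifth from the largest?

Work out protons and electrons: Si^4+ has 10 e⁻ (Z=14), Ge^4+ has 28 e⁻ (Z=32), Sn^4+ has 46 e⁻ (Z=50), In^3+ has 46 e⁻ (Z=49), Cd^2+ has 46 e⁻ (Z=48), Ag^+ has 46 e⁻ (Z=47), Au^+ has 78 e⁻ (Z=79). Si^4+ < Ge^4+ (same group, 1 shell fewer); Ge^4+ < Sn^4+ (same group, 1 shell fewer); Sn^4+ < In^3+ (isoelectronic, higher Z=50 is smaller); In^3+ < Cd^2+ (isoelectronic, higher Z=49 is smaller); Cd^2+ < Ag^+ (isoelectronic, higher Z=48 is smaller); Ag^+ < Au^+ (same group, 1 shell fewer).
That gives Si^4+ < Ge^4+ < Sn^4+ < In^3+ < Cd^2+ < Ag^+ < Au^+. From the largest end, number 5 is Sn^4+.

Sn^4+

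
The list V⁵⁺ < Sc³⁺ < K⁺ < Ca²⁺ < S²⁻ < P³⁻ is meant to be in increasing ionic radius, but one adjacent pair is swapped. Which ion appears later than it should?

Ca²⁺

Compare adjacent ions: they are isoelectronic (18 e⁻) and Ca has more protons than K (20 vs 19), making Ca²⁺ smaller — yet in this increasing list K⁺ sits before Ca²⁺. Nothing else is reversed, so Ca²⁺ should move one place to the left.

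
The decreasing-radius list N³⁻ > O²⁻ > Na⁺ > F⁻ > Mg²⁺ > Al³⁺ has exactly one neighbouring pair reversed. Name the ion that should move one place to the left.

Scanning neighbour by neighbour, only Na⁺/F⁻ violates a trend: Na⁺ and F⁻ share 10 electrons; the higher nuclear charge on Na (Z=11) contracts it more, so Na⁺ < F⁻. That makes F⁻ the one sitting a position late relative to where it belongs.

F⁻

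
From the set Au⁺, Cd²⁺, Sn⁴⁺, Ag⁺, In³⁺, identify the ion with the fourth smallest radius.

Ag⁺

Electron counts and nuclear charges: Sn⁴⁺ (Z=50, 46 e⁻), In³⁺ (Z=49, 46 e⁻), Cd²⁺ (Z=48, 46 e⁻), Ag⁺ (Z=47, 46 e⁻), Au⁺ (Z=79, 78 e⁻). Sn⁴⁺ < In³⁺ (both 46 e⁻, Z=50>49); In³⁺ < Cd²⁺ (isoelectronic, higher Z=49 is smaller); Cd²⁺ < Ag⁺ (both 46 e⁻, Z=48>47); Ag⁺ < Au⁺ (same group, period 5 vs 6).
Ordering: Sn⁴⁺ < In³⁺ < Cd²⁺ < Ag⁺ < Au⁺. The fourth smallest is Ag⁺.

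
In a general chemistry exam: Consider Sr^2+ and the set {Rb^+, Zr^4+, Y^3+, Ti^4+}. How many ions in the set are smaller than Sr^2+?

3

Ti^4+ (Z=22, 18 e⁻), Zr^4+ (Z=40, 36 e⁻), Y^3+ (Z=39, 36 e⁻), Sr^2+ (Z=38, 36 e⁻), Rb^+ (Z=37, 36 e⁻). Ti^4+ < Zr^4+ (same group, 1 shell fewer); Zr^4+ < Y^3+ (isoelectronic, higher Z=40 is smaller); Y^3+ < Sr^2+ (both 36 e⁻, Z=39>38); Sr^2+ < Rb^+ (both 36 e⁻, Z=38>37).
Ordering all of them (including Sr^2+) by radius gives Ti^4+ < Zr^4+ < Y^3+ < Sr^2+ < Rb^+. So 3 are smaller.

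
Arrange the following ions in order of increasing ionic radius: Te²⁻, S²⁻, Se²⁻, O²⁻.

O²⁻ < S²⁻ < Se²⁻ < Te²⁻

These ions sit in one column with identical charge. Each step down the periodic table adds a principal shell, increasing the radius.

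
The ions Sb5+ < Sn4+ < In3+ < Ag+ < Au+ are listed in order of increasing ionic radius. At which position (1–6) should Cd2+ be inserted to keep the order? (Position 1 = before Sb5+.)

4

First list Z and electron count for each: Sb5+: 46 e⁻, Z=51, Sn4+: 46 e⁻, Z=50, In3+: 46 e⁻, Z=49, Cd2+: 46 e⁻, Z=48, Ag+: 46 e⁻, Z=47, Au+: 78 e⁻, Z=79. Sb5+ < Sn4+ (both 46 e⁻, Z=51>50); Sn4+ < In3+ (isoelectronic, higher Z=50 is smaller); In3+ < Cd2+ (isoelectronic, higher Z=49 is smaller); Cd2+ < Ag+ (both 46 e⁻, Z=48>47); Ag+ < Au+ (same group, 1 shell fewer).
Merged order: Sb5+ < Sn4+ < In3+ < Cd2+ < Ag+ < Au+ — Cd2+ is number 4.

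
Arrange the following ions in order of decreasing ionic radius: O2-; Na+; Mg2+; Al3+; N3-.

Each ion has 10 electrons. The ranking follows nuclear charge in reverse — greater Z gives a smaller radius. Al3+ (Z=13), Mg2+ (Z=12), Na+ (Z=11), O2- (Z=8), N3- (Z=7).

N3- > O2- > Na+ > Mg2+ > Al3+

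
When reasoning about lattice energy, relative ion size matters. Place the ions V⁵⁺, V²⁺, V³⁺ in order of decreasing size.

Same element, different charge: the more highly charged cation has fewer electrons and a greater effective nuclear charge per electron, making V⁵⁺ the smallest.

V²⁺ > V³⁺ > V⁵⁺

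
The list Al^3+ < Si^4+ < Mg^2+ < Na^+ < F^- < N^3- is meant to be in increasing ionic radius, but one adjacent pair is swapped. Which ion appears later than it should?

Check each adjacent pair. Al^3+ and Si^4+ are reversed: they are isoelectronic (10 e⁻) and Si has more protons than Al (14 vs 13), making Si^4+ smaller. No other neighbouring pair contradicts the periodic trends, so Si^4+ is the ion listed too late.

Si^4+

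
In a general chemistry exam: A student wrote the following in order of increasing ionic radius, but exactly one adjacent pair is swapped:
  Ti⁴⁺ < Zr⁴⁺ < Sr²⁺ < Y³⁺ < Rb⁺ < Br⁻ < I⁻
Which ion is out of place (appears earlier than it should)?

Sr²⁺

Scanning neighbour by neighbour, only Sr²⁺/Y³⁺ violates a trend: they are isoelectronic (36 e⁻) and Y has more protons than Sr (39 vs 38), making Y³⁺ smaller. That makes Sr²⁺ the one sitting a position early relative to where it belongs.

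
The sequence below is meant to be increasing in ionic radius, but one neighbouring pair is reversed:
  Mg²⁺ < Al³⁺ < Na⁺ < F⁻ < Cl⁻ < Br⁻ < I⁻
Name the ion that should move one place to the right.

Mg²⁺

Check each adjacent pair. Mg²⁺ and Al³⁺ are reversed: both have 10 electrons but Z(Al)=13 > Z(Mg)=12, so Al³⁺ should be the smaller of the two. No other neighbouring pair contradicts the periodic trends, so Mg²⁺ is the ion listed too early.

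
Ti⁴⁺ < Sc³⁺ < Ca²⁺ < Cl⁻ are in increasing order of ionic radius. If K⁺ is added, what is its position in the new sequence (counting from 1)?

Isoelectronic series (18 e⁻ each). Size is set by nuclear charge: more protons means a smaller ion. Ti⁴⁺ (Z=22), Sc³⁺ (Z=21), Ca²⁺ (Z=20), K⁺ (Z=19), Cl⁻ (Z=17).
The complete sequence is Ti⁴⁺ < Sc³⁺ < Ca²⁺ < K⁺ < Cl⁻. K⁺ sits at position 4.

4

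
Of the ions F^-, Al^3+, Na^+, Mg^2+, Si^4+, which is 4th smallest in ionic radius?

Each ion has 10 electrons. The ranking follows nuclear charge in reverse — greater Z gives a smaller radius. Si^4+ (Z=14), Al^3+ (Z=13), Mg^2+ (Z=12), Na^+ (Z=11), F^- (Z=9).
Ordering: Si^4+ < Al^3+ < Mg^2+ < Na^+ < F^-. The 4th smallest is Na^+.

Na^+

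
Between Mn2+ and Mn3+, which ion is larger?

Mn2+

These are all Mn ions. Removing more electrons (higher positive charge) pulls the remaining electrons in closer, so Mn3+ is smallest and Mn2+ is largest.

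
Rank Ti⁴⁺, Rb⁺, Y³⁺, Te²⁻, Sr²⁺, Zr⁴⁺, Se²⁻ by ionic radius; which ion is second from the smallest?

Electron counts and nuclear charges: Ti⁴⁺ has 18 e⁻ (Z=22), Zr⁴⁺ has 36 e⁻ (Z=40), Y³⁺ has 36 e⁻ (Z=39), Sr²⁺ has 36 e⁻ (Z=38), Rb⁺ has 36 e⁻ (Z=37), Se²⁻ has 36 e⁻ (Z=34), Te²⁻ has 54 e⁻ (Z=52). Ti⁴⁺ < Zr⁴⁺ (same group, 1 shell fewer); Zr⁴⁺ < Y³⁺ (both 36 e⁻, Z=40>39); Y³⁺ < Sr²⁺ (isoelectronic, higher Z=39 is smaller); Sr²⁺ < Rb⁺ (isoelectronic, higher Z=38 is smaller); Rb⁺ < Se²⁻ (isoelectronic, higher Z=37 is smaller); Se²⁻ < Te²⁻ (same group, 1 shell fewer).
Full ascending order: Ti⁴⁺ < Zr⁴⁺ < Y³⁺ < Sr²⁺ < Rb⁺ < Se²⁻ < Te²⁻. Counting from the smallest, position 2 is Zr⁴⁺.

Zr⁴⁺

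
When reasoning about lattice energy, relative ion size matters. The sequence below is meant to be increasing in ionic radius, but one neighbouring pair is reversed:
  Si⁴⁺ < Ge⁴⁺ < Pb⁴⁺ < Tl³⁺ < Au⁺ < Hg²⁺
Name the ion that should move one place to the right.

Au⁺

Compare adjacent ions: they are isoelectronic (78 e⁻) and Hg has more protons than Au (80 vs 79), making Hg²⁺ smaller — yet in this increasing list Au⁺ sits before Hg²⁺. Nothing else is reversed, so Au⁺ should move one place to the right.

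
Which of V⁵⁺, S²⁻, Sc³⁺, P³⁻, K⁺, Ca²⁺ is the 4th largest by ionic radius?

All of these have 18 electrons (isoelectronic). With the same electron cloud, the ion with the most protons pulls it in tightest. Nuclear charges: V⁵⁺ (Z=23), Sc³⁺ (Z=21), Ca²⁺ (Z=20), K⁺ (Z=19), S²⁻ (Z=16), P³⁻ (Z=15). Highest Z is smallest.
Ordering: V⁵⁺ < Sc³⁺ < Ca²⁺ < K⁺ < S²⁻ < P³⁻. The 4th largest is Ca²⁺.

Ca²⁺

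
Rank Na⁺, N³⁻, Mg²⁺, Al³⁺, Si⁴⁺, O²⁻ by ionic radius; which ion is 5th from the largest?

Al³⁺

Isoelectronic series (10 e⁻ each). Size is set by nuclear charge: more protons means a smaller ion. Si⁴⁺ (Z=14), Al³⁺ (Z=13), Mg²⁺ (Z=12), Na⁺ (Z=11), O²⁻ (Z=8), N³⁻ (Z=7).
So the order is Si⁴⁺ < Al³⁺ < Mg²⁺ < Na⁺ < O²⁻ < N³⁻; the 5th-largest ion is Al³⁺.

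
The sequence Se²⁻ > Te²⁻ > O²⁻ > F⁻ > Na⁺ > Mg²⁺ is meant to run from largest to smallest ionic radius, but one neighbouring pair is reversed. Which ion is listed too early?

Compare adjacent ions: Se²⁻ and Te²⁻ are in one column with the same charge; the lighter period-4 ion has one fewer shell and is smaller — yet in this decreasing list Se²⁻ sits before Te²⁻. Nothing else is reversed, so Se²⁻ should move one place to the right.

Se²⁻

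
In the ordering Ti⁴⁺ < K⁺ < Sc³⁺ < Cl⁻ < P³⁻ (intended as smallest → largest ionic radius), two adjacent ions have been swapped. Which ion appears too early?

K⁺

Scanning neighbour by neighbour, only K⁺/Sc³⁺ violates a trend: Sc³⁺ and K⁺ share 18 electrons; the higher nuclear charge on Sc (Z=21) contracts it more, so Sc³⁺ < K⁺. That makes K⁺ the one sitting a position early relative to where it belongs.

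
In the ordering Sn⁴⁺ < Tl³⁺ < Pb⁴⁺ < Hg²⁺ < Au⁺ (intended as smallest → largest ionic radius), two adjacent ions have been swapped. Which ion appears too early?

Tl³⁺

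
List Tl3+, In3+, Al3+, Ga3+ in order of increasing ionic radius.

Al3+ < Ga3+ < In3+ < Tl3+

All are in the same group with charge +3. Radius grows down the group as n (the outermost shell) increases.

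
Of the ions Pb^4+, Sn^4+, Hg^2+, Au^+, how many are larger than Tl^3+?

2

Electron counts and nuclear charges: Sn^4+: 46 e⁻, Z=50, Pb^4+: 78 e⁻, Z=82, Tl^3+: 78 e⁻, Z=81, Hg^2+: 78 e⁻, Z=80, Au^+: 78 e⁻, Z=79. Sn^4+ < Pb^4+ (same group, 1 shell fewer); Pb^4+ < Tl^3+ (both 78 e⁻, Z=82>81); Tl^3+ < Hg^2+ (isoelectronic, higher Z=81 is smaller); Hg^2+ < Au^+ (both 78 e⁻, Z=80>79).
Overall: Sn^4+ < Pb^4+ < Tl^3+ < Hg^2+ < Au^+. Tl^3+ has 2 below it and 2 above. That's 2.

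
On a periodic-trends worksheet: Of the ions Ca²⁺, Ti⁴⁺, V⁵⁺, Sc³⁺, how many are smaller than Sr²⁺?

Electron counts and nuclear charges: V⁵⁺ has 18 e⁻ (Z=23), Ti⁴⁺ has 18 e⁻ (Z=22), Sc³⁺ has 18 e⁻ (Z=21), Ca²⁺ has 18 e⁻ (Z=20), Sr²⁺ has 36 e⁻ (Z=38). V⁵⁺ < Ti⁴⁺ (isoelectronic, higher Z=23 is smaller); Ti⁴⁺ < Sc³⁺ (isoelectronic, higher Z=22 is smaller); Sc³⁺ < Ca²⁺ (isoelectronic, higher Z=21 is smaller); Ca²⁺ < Sr²⁺ (same group, period 4 vs 5).
Relative to Sr²⁺, the ions that are smaller are V⁵⁺, Ti⁴⁺, Sc³⁺, Ca²⁺. Count: 4.

4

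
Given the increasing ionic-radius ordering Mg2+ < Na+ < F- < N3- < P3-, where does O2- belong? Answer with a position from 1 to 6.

First list Z and electron count for each: Mg2+ has 10 e⁻ (Z=12), Na+ has 10 e⁻ (Z=11), F- has 10 e⁻ (Z=9), O2- has 10 e⁻ (Z=8), N3- has 10 e⁻ (Z=7), P3- has 18 e⁻ (Z=15). Mg2+ < Na+ (isoelectronic, higher Z=12 is smaller); Na+ < F- (isoelectronic, higher Z=11 is smaller); F- < O2- (isoelectronic, higher Z=9 is smaller); O2- < N3- (isoelectronic, higher Z=8 is smaller); N3- < P3- (same group, 1 shell fewer).
With O2- included the full order is Mg2+ < Na+ < F- < O2- < N3- < P3-, so it takes position 4.

4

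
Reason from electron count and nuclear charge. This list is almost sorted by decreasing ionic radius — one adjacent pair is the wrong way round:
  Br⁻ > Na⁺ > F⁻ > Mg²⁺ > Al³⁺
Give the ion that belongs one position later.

Check each adjacent pair. Na⁺ and F⁻ are reversed: both have 10 electrons but Z(Na)=11 > Z(F)=9, so Na⁺ should be the smaller of the two. No other neighbouring pair contradicts the periodic trends, so Na⁺ is the ion listed too early.

Na⁺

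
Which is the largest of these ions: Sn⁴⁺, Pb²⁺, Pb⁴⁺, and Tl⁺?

Tl⁺

Electron counts and nuclear charges: Sn⁴⁺: 46 e⁻, Z=50, Pb⁴⁺: 78 e⁻, Z=82, Pb²⁺: 80 e⁻, Z=82, Tl⁺: 80 e⁻, Z=81. Sn⁴⁺ < Pb⁴⁺ (same group, period 5 vs 6); Pb⁴⁺ < Pb²⁺ (higher charge on the same element); Pb²⁺ < Tl⁺ (isoelectronic, higher Z=82 is smaller).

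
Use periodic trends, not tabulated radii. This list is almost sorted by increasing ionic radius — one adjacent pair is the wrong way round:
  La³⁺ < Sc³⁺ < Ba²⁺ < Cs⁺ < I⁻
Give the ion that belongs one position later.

La³⁺

Scanning neighbour by neighbour, only La³⁺/Sc³⁺ violates a trend: same group and charge — period 4 sits above period 6, so Sc³⁺ is smaller. That makes La³⁺ the one sitting a position early relative to where it belongs.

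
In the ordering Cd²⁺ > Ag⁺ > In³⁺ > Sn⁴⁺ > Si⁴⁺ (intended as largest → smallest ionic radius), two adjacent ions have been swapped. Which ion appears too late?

Scanning neighbour by neighbour, only Cd²⁺/Ag⁺ violates a trend: they are isoelectronic (46 e⁻) and Cd has more protons than Ag (48 vs 47), making Cd²⁺ smaller. That makes Ag⁺ the one sitting a position late relative to where it belongs.

Ag⁺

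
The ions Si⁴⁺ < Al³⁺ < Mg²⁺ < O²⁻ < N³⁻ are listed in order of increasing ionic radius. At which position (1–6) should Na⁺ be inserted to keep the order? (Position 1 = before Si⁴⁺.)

Isoelectronic series (10 e⁻ each). Size is set by nuclear charge: more protons means a smaller ion. Si⁴⁺ (Z=14), Al³⁺ (Z=13), Mg²⁺ (Z=12), Na⁺ (Z=11), O²⁻ (Z=8), N³⁻ (Z=7).
Merged order: Si⁴⁺ < Al³⁺ < Mg²⁺ < Na⁺ < O²⁻ < N³⁻ — Na⁺ is number 4.

4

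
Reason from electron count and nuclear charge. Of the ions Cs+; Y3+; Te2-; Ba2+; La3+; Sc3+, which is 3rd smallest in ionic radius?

La3+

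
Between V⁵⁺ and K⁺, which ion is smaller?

Isoelectronic series (18 e⁻ each). Size is set by nuclear charge: more protons means a smaller ion. V⁵⁺ (Z=23), K⁺ (Z=19).

V⁵⁺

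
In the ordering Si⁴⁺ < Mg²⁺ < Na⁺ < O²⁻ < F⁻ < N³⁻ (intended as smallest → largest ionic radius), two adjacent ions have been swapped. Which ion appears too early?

Check each adjacent pair. O²⁻ and F⁻ are reversed: F⁻ and O²⁻ share 10 electrons; the higher nuclear charge on F (Z=9) contracts it more, so F⁻ < O²⁻. No other neighbouring pair contradicts the periodic trends, so O²⁻ is the ion listed too early.

O²⁻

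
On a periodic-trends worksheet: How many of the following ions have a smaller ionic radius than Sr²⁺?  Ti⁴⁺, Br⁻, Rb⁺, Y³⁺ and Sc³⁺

3

Electron counts and nuclear charges: Ti⁴⁺ (Z=22, 18 e⁻), Sc³⁺ (Z=21, 18 e⁻), Y³⁺ (Z=39, 36 e⁻), Sr²⁺ (Z=38, 36 e⁻), Rb⁺ (Z=37, 36 e⁻), Br⁻ (Z=35, 36 e⁻). Ti⁴⁺ < Sc³⁺ (both 18 e⁻, Z=22>21); Sc³⁺ < Y³⁺ (same group, 1 shell fewer); Y³⁺ < Sr²⁺ (both 36 e⁻, Z=39>38); Sr²⁺ < Rb⁺ (both 36 e⁻, Z=38>37); Rb⁺ < Br⁻ (both 36 e⁻, Z=37>35).
Placing each against Sr²⁺: smaller — Ti⁴⁺, Sc³⁺, Y³⁺; larger — Rb⁺, Br⁻. That's 3.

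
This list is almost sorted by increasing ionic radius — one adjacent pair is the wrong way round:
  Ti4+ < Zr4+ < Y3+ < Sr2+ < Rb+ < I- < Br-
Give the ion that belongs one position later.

Compare adjacent ions: Br- and I- are in one column with the same charge; the lighter period-4 ion has one fewer shell and is smaller — yet in this increasing list I- sits before Br-. Nothing else is reversed, so I- should move one place to the right.

I-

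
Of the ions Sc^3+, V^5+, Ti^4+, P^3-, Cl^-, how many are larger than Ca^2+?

Isoelectronic series (18 e⁻ each). Size is set by nuclear charge: more protons means a smaller ion. V^5+ (Z=23), Ti^4+ (Z=22), Sc^3+ (Z=21), Ca^2+ (Z=20), Cl^- (Z=17), P^3- (Z=15).
Relative to Ca^2+, the ions that are larger are Cl^-, P^3-. So 2 are larger.

2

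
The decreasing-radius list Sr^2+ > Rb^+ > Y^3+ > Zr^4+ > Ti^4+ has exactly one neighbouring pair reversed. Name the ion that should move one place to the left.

Rb^+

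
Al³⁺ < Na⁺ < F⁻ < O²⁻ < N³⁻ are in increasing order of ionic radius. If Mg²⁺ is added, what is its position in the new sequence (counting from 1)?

2

Isoelectronic series (10 e⁻ each). Size is set by nuclear charge: more protons means a smaller ion. Al³⁺ (Z=13), Mg²⁺ (Z=12), Na⁺ (Z=11), F⁻ (Z=9), O²⁻ (Z=8), N³⁻ (Z=7).
With Mg²⁺ included the full order is Al³⁺ < Mg²⁺ < Na⁺ < F⁻ < O²⁻ < N³⁻, so it takes position 2.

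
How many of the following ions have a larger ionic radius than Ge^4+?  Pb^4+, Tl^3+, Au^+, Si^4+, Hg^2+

4

Work out protons and electrons: Si^4+ (Z=14, 10 e⁻), Ge^4+ (Z=32, 28 e⁻), Pb^4+ (Z=82, 78 e⁻), Tl^3+ (Z=81, 78 e⁻), Hg^2+ (Z=80, 78 e⁻), Au^+ (Z=79, 78 e⁻). Si^4+ < Ge^4+ (same group, period 3 vs 4); Ge^4+ < Pb^4+ (same group, 2 shells fewer); Pb^4+ < Tl^3+ (isoelectronic, higher Z=82 is smaller); Tl^3+ < Hg^2+ (both 78 e⁻, Z=81>80); Hg^2+ < Au^+ (isoelectronic, higher Z=80 is smaller).
Ordering all of them (including Ge^4+) by radius gives Si^4+ < Ge^4+ < Pb^4+ < Tl^3+ < Hg^2+ < Au^+. Count: 4.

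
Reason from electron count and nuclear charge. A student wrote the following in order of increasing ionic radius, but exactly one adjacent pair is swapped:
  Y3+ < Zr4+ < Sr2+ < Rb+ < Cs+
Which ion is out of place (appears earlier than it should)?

Scanning neighbour by neighbour, only Y3+/Zr4+ violates a trend: they are isoelectronic (36 e⁻) and Zr has more protons than Y (40 vs 39), making Zr4+ smaller. That makes Y3+ the one sitting a position early relative to where it belongs.

Y3+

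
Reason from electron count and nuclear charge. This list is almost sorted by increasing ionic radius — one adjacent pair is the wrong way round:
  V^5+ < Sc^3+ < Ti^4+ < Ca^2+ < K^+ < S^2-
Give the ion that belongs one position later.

Sc^3+

Check each adjacent pair. Sc^3+ and Ti^4+ are reversed: both have 18 electrons but Z(Ti)=22 > Z(Sc)=21, so Ti^4+ should be the smaller of the two. No other neighbouring pair contradicts the periodic trends, so Sc^3+ is the ion listed too early.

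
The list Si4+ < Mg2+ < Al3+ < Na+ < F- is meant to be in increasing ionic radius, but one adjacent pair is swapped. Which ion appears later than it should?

Scanning neighbour by neighbour, only Mg2+/Al3+ violates a trend: they are isoelectronic (10 e⁻) and Al has more protons than Mg (13 vs 12), making Al3+ smaller. That makes Al3+ the one sitting a position late relative to where it belongs.

Al3+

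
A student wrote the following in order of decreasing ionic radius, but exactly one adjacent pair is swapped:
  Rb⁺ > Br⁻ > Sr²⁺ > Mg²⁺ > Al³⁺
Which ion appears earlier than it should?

Rb⁺

Check each adjacent pair. Rb⁺ and Br⁻ are reversed: they are isoelectronic (36 e⁻) and Rb has more protons than Br (37 vs 35), making Rb⁺ smaller. No other neighbouring pair contradicts the periodic trends, so Rb⁺ is the ion listed too early.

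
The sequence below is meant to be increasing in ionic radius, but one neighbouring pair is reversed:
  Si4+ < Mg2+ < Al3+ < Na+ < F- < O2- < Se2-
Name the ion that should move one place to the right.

Compare adjacent ions: both have 10 electrons but Z(Al)=13 > Z(Mg)=12, so Al3+ should be the smaller of the two — yet in this increasing list Mg2+ sits before Al3+. Nothing else is reversed, so Mg2+ should move one place to the right.

Mg2+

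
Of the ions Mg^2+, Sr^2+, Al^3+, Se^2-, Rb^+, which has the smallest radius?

First list Z and electron count for each: Al^3+ (Z=13, 10 e⁻), Mg^2+ (Z=12, 10 e⁻), Sr^2+ (Z=38, 36 e⁻), Rb^+ (Z=37, 36 e⁻), Se^2- (Z=34, 36 e⁻). Al^3+ < Mg^2+ (isoelectronic, higher Z=13 is smaller); Mg^2+ < Sr^2+ (same group, period 3 vs 5); Sr^2+ < Rb^+ (isoelectronic, higher Z=38 is smaller); Rb^+ < Se^2- (isoelectronic, higher Z=37 is smaller).

Al^3+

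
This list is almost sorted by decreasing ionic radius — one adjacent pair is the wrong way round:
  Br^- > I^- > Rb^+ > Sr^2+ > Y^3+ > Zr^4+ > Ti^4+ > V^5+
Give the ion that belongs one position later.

Br^-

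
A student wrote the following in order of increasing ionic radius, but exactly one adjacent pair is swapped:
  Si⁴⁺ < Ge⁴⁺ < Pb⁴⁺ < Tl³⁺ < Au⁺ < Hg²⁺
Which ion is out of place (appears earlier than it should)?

Au⁺

Check each adjacent pair. Au⁺ and Hg²⁺ are reversed: both have 78 electrons but Z(Hg)=80 > Z(Au)=79, so Hg²⁺ should be the smaller of the two. No other neighbouring pair contradicts the periodic trends, so Au⁺ is the ion listed too early.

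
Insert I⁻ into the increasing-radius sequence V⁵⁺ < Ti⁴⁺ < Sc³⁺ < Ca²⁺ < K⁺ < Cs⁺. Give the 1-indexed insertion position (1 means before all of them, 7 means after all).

7

First list Z and electron count for each: V⁵⁺ has 18 e⁻ (Z=23), Ti⁴⁺ has 18 e⁻ (Z=22), Sc³⁺ has 18 e⁻ (Z=21), Ca²⁺ has 18 e⁻ (Z=20), K⁺ has 18 e⁻ (Z=19), Cs⁺ has 54 e⁻ (Z=55), I⁻ has 54 e⁻ (Z=53). V⁵⁺ < Ti⁴⁺ (both 18 e⁻, Z=23>22); Ti⁴⁺ < Sc³⁺ (both 18 e⁻, Z=22>21); Sc³⁺ < Ca²⁺ (both 18 e⁻, Z=21>20); Ca²⁺ < K⁺ (both 18 e⁻, Z=20>19); K⁺ < Cs⁺ (same group, 2 shells fewer); Cs⁺ < I⁻ (isoelectronic, higher Z=55 is smaller).
With I⁻ included the full order is V⁵⁺ < Ti⁴⁺ < Sc³⁺ < Ca²⁺ < K⁺ < Cs⁺ < I⁻, so it takes position 7.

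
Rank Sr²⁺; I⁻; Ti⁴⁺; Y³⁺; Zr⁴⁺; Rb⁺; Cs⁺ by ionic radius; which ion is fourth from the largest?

Sr²⁺

Work out protons and electrons: Ti⁴⁺: 18 e⁻, Z=22, Zr⁴⁺: 36 e⁻, Z=40, Y³⁺: 36 e⁻, Z=39, Sr²⁺: 36 e⁻, Z=38, Rb⁺: 36 e⁻, Z=37, Cs⁺: 54 e⁻, Z=55, I⁻: 54 e⁻, Z=53. Ti⁴⁺ < Zr⁴⁺ (same group, period 4 vs 5); Zr⁴⁺ < Y³⁺ (isoelectronic, higher Z=40 is smaller); Y³⁺ < Sr²⁺ (isoelectronic, higher Z=39 is smaller); Sr²⁺ < Rb⁺ (isoelectronic, higher Z=38 is smaller); Rb⁺ < Cs⁺ (same group, 1 shell fewer); Cs⁺ < I⁻ (both 54 e⁻, Z=55>53).
Full ascending order: Ti⁴⁺ < Zr⁴⁺ < Y³⁺ < Sr²⁺ < Rb⁺ < Cs⁺ < I⁻. Counting from the largest, position 4 is Sr²⁺.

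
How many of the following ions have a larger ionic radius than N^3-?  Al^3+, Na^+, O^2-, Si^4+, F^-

All of these have 10 electrons (isoelectronic). With the same electron cloud, the ion with the most protons pulls it in tightest. Nuclear charges: Si^4+ (Z=14), Al^3+ (Z=13), Na^+ (Z=11), F^- (Z=9), O^2- (Z=8), N^3- (Z=7). Highest Z is smallest.
Relative to N^3-, the ions that are larger are none. So 0 are larger.

0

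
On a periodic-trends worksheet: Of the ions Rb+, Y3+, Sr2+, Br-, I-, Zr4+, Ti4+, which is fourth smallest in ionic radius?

Ti4+ has 18 e⁻ (Z=22), Zr4+ has 36 e⁻ (Z=40), Y3+ has 36 e⁻ (Z=39), Sr2+ has 36 e⁻ (Z=38), Rb+ has 36 e⁻ (Z=37), Br- has 36 e⁻ (Z=35), I- has 54 e⁻ (Z=53). Ti4+ < Zr4+ (same group, 1 shell fewer); Zr4+ < Y3+ (both 36 e⁻, Z=40>39); Y3+ < Sr2+ (isoelectronic, higher Z=39 is smaller); Sr2+ < Rb+ (both 36 e⁻, Z=38>37); Rb+ < Br- (both 36 e⁻, Z=37>35); Br- < I- (same group, 1 shell fewer).
Full ascending order: Ti4+ < Zr4+ < Y3+ < Sr2+ < Rb+ < Br- < I-. Counting from the smallest, position 4 is Sr2+.

Sr2+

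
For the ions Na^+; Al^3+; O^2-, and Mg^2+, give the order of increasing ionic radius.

Isoelectronic series (10 e⁻ each). Size is set by nuclear charge: more protons means a smaller ion. Al^3+ (Z=13), Mg^2+ (Z=12), Na^+ (Z=11), O^2- (Z=8).

Al^3+ < Mg^2+ < Na^+ < O^2-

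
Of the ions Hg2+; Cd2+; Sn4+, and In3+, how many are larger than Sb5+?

4

First list Z and electron count for each: Sb5+: 46 e⁻, Z=51, Sn4+: 46 e⁻, Z=50, In3+: 46 e⁻, Z=49, Cd2+: 46 e⁻, Z=48, Hg2+: 78 e⁻, Z=80. Sb5+ < Sn4+ (both 46 e⁻, Z=51>50); Sn4+ < In3+ (both 46 e⁻, Z=50>49); In3+ < Cd2+ (isoelectronic, higher Z=49 is smaller); Cd2+ < Hg2+ (same group, period 5 vs 6).
Relative to Sb5+, the ions that are larger are Sn4+, In3+, Cd2+, Hg2+. That's 4.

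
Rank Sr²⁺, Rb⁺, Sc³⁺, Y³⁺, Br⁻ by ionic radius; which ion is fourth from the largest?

Electron counts and nuclear charges: Sc³⁺: 18 e⁻, Z=21, Y³⁺: 36 e⁻, Z=39, Sr²⁺: 36 e⁻, Z=38, Rb⁺: 36 e⁻, Z=37, Br⁻: 36 e⁻, Z=35. Sc³⁺ < Y³⁺ (same group, 1 shell fewer); Y³⁺ < Sr²⁺ (isoelectronic, higher Z=39 is smaller); Sr²⁺ < Rb⁺ (both 36 e⁻, Z=38>37); Rb⁺ < Br⁻ (both 36 e⁻, Z=37>35).
Full ascending order: Sc³⁺ < Y³⁺ < Sr²⁺ < Rb⁺ < Br⁻. Counting from the largest, position 4 is Y³⁺.

Y³⁺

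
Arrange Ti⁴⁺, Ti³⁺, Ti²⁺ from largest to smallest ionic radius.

These are all Ti ions. Removing more electrons (higher positive charge) pulls the remaining electrons in closer, so Ti⁴⁺ is smallest and Ti²⁺ is largest.

Ti²⁺ > Ti³⁺ > Ti⁴⁺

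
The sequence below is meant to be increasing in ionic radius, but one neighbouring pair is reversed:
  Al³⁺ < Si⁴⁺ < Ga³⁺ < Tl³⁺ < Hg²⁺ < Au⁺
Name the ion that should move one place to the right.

Scanning neighbour by neighbour, only Al³⁺/Si⁴⁺ violates a trend: they are isoelectronic (10 e⁻) and Si has more protons than Al (14 vs 13), making Si⁴⁺ smaller. That makes Al³⁺ the one sitting a position early relative to where it belongs.

Al³⁺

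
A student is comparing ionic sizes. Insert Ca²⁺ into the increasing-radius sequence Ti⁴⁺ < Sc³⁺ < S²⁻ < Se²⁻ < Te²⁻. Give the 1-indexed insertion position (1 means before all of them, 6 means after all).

Tabulating Z and e⁻: Ti⁴⁺ has 18 e⁻ (Z=22), Sc³⁺ has 18 e⁻ (Z=21), Ca²⁺ has 18 e⁻ (Z=20), S²⁻ has 18 e⁻ (Z=16), Se²⁻ has 36 e⁻ (Z=34), Te²⁻ has 54 e⁻ (Z=52). Ti⁴⁺ < Sc³⁺ (both 18 e⁻, Z=22>21); Sc³⁺ < Ca²⁺ (both 18 e⁻, Z=21>20); Ca²⁺ < S²⁻ (both 18 e⁻, Z=20>16); S²⁻ < Se²⁻ (same group, 1 shell fewer); Se²⁻ < Te²⁻ (same group, 1 shell fewer).
Merged order: Ti⁴⁺ < Sc³⁺ < Ca²⁺ < S²⁻ < Se²⁻ < Te²⁻ — Ca²⁺ is number 3.

3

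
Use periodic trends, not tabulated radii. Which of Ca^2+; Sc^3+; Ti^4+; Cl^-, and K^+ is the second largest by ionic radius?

Isoelectronic series (18 e⁻ each). Size is set by nuclear charge: more protons means a smaller ion. Ti^4+ (Z=22), Sc^3+ (Z=21), Ca^2+ (Z=20), K^+ (Z=19), Cl^- (Z=17).
So the order is Ti^4+ < Sc^3+ < Ca^2+ < K^+ < Cl^-; the 2nd-largest ion is K^+.

K^+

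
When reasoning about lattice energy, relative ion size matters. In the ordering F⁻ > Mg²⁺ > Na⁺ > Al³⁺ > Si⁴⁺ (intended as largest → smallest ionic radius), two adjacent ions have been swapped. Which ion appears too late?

Na⁺

The pair Mg²⁺, Na⁺ is the wrong way round — both have 10 electrons but Z(Mg)=12 > Z(Na)=11, so Mg²⁺ should be the smaller of the two. All other adjacent pairs agree with periodic trends, so Na⁺ is the misplaced ion.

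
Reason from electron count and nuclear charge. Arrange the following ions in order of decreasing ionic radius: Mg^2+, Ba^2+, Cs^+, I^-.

Mg^2+ has 10 e⁻ (Z=12), Ba^2+ has 54 e⁻ (Z=56), Cs^+ has 54 e⁻ (Z=55), I^- has 54 e⁻ (Z=53). Mg^2+ < Ba^2+ (same group, period 3 vs 6); Ba^2+ < Cs^+ (both 54 e⁻, Z=56>55); Cs^+ < I^- (isoelectronic, higher Z=55 is smaller).

I^- > Cs^+ > Ba^2+ > Mg^2+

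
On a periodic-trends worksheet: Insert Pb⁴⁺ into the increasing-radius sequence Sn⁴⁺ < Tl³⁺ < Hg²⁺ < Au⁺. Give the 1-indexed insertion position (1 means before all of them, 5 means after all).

2

Work out protons and electrons: Sn⁴⁺ has 46 e⁻ (Z=50), Pb⁴⁺ has 78 e⁻ (Z=82), Tl³⁺ has 78 e⁻ (Z=81), Hg²⁺ has 78 e⁻ (Z=80), Au⁺ has 78 e⁻ (Z=79). Sn⁴⁺ < Pb⁴⁺ (same group, period 5 vs 6); Pb⁴⁺ < Tl³⁺ (isoelectronic, higher Z=82 is smaller); Tl³⁺ < Hg²⁺ (isoelectronic, higher Z=81 is smaller); Hg²⁺ < Au⁺ (isoelectronic, higher Z=80 is smaller).
Putting Pb⁴⁺ in gives Sn⁴⁺ < Pb⁴⁺ < Tl³⁺ < Hg²⁺ < Au⁺; it lands at slot 2.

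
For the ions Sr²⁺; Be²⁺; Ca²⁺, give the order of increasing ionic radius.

These ions sit in one column with identical charge. Each step down the periodic table adds a principal shell, increasing the radius.

Be²⁺ < Ca²⁺ < Sr²⁺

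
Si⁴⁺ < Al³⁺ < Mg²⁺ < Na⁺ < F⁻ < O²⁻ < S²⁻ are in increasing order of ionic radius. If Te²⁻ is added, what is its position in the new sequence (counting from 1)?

Work out protons and electrons: Si⁴⁺ (Z=14, 10 e⁻), Al³⁺ (Z=13, 10 e⁻), Mg²⁺ (Z=12, 10 e⁻), Na⁺ (Z=11, 10 e⁻), F⁻ (Z=9, 10 e⁻), O²⁻ (Z=8, 10 e⁻), S²⁻ (Z=16, 18 e⁻), Te²⁻ (Z=52, 54 e⁻). Si⁴⁺ < Al³⁺ (isoelectronic, higher Z=14 is smaller); Al³⁺ < Mg²⁺ (isoelectronic, higher Z=13 is smaller); Mg²⁺ < Na⁺ (isoelectronic, higher Z=12 is smaller); Na⁺ < F⁻ (isoelectronic, higher Z=11 is smaller); F⁻ < O²⁻ (both 10 e⁻, Z=9>8); O²⁻ < S²⁻ (same group, period 2 vs 3); S²⁻ < Te²⁻ (same group, period 3 vs 5).
The complete sequence is Si⁴⁺ < Al³⁺ < Mg²⁺ < Na⁺ < F⁻ < O²⁻ < S²⁻ < Te²⁻. Te²⁻ sits at position 8.

8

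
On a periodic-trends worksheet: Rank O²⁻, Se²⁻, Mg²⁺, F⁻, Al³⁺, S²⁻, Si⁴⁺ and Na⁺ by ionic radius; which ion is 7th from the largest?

Tabulating Z and e⁻: Si⁴⁺ (Z=14, 10 e⁻), Al³⁺ (Z=13, 10 e⁻), Mg²⁺ (Z=12, 10 e⁻), Na⁺ (Z=11, 10 e⁻), F⁻ (Z=9, 10 e⁻), O²⁻ (Z=8, 10 e⁻), S²⁻ (Z=16, 18 e⁻), Se²⁻ (Z=34, 36 e⁻). Si⁴⁺ < Al³⁺ (both 10 e⁻, Z=14>13); Al³⁺ < Mg²⁺ (both 10 e⁻, Z=13>12); Mg²⁺ < Na⁺ (both 10 e⁻, Z=12>11); Na⁺ < F⁻ (isoelectronic, higher Z=11 is smaller); F⁻ < O²⁻ (both 10 e⁻, Z=9>8); O²⁻ < S²⁻ (same group, period 2 vs 3); S²⁻ < Se²⁻ (same group, period 3 vs 4).
So the order is Si⁴⁺ < Al³⁺ < Mg²⁺ < Na⁺ < F⁻ < O²⁻ < S²⁻ < Se²⁻; the 7th-largest ion is Al³⁺.

Al³⁺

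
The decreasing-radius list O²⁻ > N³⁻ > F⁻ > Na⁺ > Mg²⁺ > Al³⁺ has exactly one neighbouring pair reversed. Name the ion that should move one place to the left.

N³⁻

Compare adjacent ions: they are isoelectronic (10 e⁻) and O has more protons than N (8 vs 7), making O²⁻ smaller — yet in this decreasing list O²⁻ sits before N³⁻. Nothing else is reversed, so N³⁻ should move one place to the left.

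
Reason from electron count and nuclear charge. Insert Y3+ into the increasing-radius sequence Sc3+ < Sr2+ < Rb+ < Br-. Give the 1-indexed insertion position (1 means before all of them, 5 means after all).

2

Work out protons and electrons: Sc3+ has 18 e⁻ (Z=21), Y3+ has 36 e⁻ (Z=39), Sr2+ has 36 e⁻ (Z=38), Rb+ has 36 e⁻ (Z=37), Br- has 36 e⁻ (Z=35). Sc3+ < Y3+ (same group, 1 shell fewer); Y3+ < Sr2+ (isoelectronic, higher Z=39 is smaller); Sr2+ < Rb+ (both 36 e⁻, Z=38>37); Rb+ < Br- (isoelectronic, higher Z=37 is smaller).
The complete sequence is Sc3+ < Y3+ < Sr2+ < Rb+ < Br-. Y3+ sits at position 2.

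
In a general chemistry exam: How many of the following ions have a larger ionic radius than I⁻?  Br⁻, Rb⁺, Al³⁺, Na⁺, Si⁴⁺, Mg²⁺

Work out protons and electrons: Si⁴⁺ has 10 e⁻ (Z=14), Al³⁺ has 10 e⁻ (Z=13), Mg²⁺ has 10 e⁻ (Z=12), Na⁺ has 10 e⁻ (Z=11), Rb⁺ has 36 e⁻ (Z=37), Br⁻ has 36 e⁻ (Z=35), I⁻ has 54 e⁻ (Z=53). Si⁴⁺ < Al³⁺ (isoelectronic, higher Z=14 is smaller); Al³⁺ < Mg²⁺ (both 10 e⁻, Z=13>12); Mg²⁺ < Na⁺ (isoelectronic, higher Z=12 is smaller); Na⁺ < Rb⁺ (same group, 2 shells fewer); Rb⁺ < Br⁻ (isoelectronic, higher Z=37 is smaller); Br⁻ < I⁻ (same group, 1 shell fewer).
Overall: Si⁴⁺ < Al³⁺ < Mg²⁺ < Na⁺ < Rb⁺ < Br⁻ < I⁻. I⁻ has 6 below it and 0 above. So 0 are larger.

0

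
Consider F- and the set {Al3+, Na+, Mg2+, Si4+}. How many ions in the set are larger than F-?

All of these have 10 electrons (isoelectronic). With the same electron cloud, the ion with the most protons pulls it in tightest. Nuclear charges: Si4+ (Z=14), Al3+ (Z=13), Mg2+ (Z=12), Na+ (Z=11), F- (Z=9). Highest Z is smallest.
Placing each against F-: smaller — Si4+, Al3+, Mg2+, Na+; larger — none. So 0 are larger.

0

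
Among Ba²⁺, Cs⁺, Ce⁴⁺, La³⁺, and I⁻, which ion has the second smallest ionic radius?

La³⁺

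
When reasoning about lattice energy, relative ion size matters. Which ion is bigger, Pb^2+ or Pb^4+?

Pb^2+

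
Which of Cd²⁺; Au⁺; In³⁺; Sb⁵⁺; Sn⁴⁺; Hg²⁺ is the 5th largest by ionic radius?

Sn⁴⁺

Tabulating Z and e⁻: Sb⁵⁺ (Z=51, 46 e⁻), Sn⁴⁺ (Z=50, 46 e⁻), In³⁺ (Z=49, 46 e⁻), Cd²⁺ (Z=48, 46 e⁻), Hg²⁺ (Z=80, 78 e⁻), Au⁺ (Z=79, 78 e⁻). Sb⁵⁺ < Sn⁴⁺ (both 46 e⁻, Z=51>50); Sn⁴⁺ < In³⁺ (both 46 e⁻, Z=50>49); In³⁺ < Cd²⁺ (isoelectronic, higher Z=49 is smaller); Cd²⁺ < Hg²⁺ (same group, 1 shell fewer); Hg²⁺ < Au⁺ (both 78 e⁻, Z=80>79).
Ordering: Sb⁵⁺ < Sn⁴⁺ < In³⁺ < Cd²⁺ < Hg²⁺ < Au⁺. The 5th largest is Sn⁴⁺.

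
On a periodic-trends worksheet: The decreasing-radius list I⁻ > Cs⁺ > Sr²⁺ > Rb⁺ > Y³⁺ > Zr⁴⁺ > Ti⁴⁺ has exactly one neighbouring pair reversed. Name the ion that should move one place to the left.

Rb⁺

Check each adjacent pair. Sr²⁺ and Rb⁺ are reversed: Sr²⁺ and Rb⁺ share 36 electrons; the higher nuclear charge on Sr (Z=38) contracts it more, so Sr²⁺ < Rb⁺. No other neighbouring pair contradicts the periodic trends, so Rb⁺ is the ion listed too late.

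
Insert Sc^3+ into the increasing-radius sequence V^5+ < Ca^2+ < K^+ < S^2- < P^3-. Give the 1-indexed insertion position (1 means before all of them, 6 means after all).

2

Each ion has 18 electrons. The ranking follows nuclear charge in reverse — greater Z gives a smaller radius. V^5+ (Z=23), Sc^3+ (Z=21), Ca^2+ (Z=20), K^+ (Z=19), S^2- (Z=16), P^3- (Z=15).
With Sc^3+ included the full order is V^5+ < Sc^3+ < Ca^2+ < K^+ < S^2- < P^3-, so it takes position 2.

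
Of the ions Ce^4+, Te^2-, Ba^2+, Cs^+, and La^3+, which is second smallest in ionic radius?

La^3+

All of these have 54 electrons (isoelectronic). With the same electron cloud, the ion with the most protons pulls it in tightest. Nuclear charges: Ce^4+ (Z=58), La^3+ (Z=57), Ba^2+ (Z=56), Cs^+ (Z=55), Te^2- (Z=52). Highest Z is smallest.
That gives Ce^4+ < La^3+ < Ba^2+ < Cs^+ < Te^2-. From the smallest end, number 2 is La^3+.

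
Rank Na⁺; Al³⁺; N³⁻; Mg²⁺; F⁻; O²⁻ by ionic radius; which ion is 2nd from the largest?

All of these have 10 electrons (isoelectronic). With the same electron cloud, the ion with the most protons pulls it in tightest. Nuclear charges: Al³⁺ (Z=13), Mg²⁺ (Z=12), Na⁺ (Z=11), F⁻ (Z=9), O²⁻ (Z=8), N³⁻ (Z=7). Highest Z is smallest.
Full ascending order: Al³⁺ < Mg²⁺ < Na⁺ < F⁻ < O²⁻ < N³⁻. Counting from the largest, position 2 is O²⁻.

O²⁻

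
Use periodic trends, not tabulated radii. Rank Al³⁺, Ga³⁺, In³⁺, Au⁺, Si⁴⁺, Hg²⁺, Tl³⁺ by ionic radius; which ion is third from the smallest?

Ga³⁺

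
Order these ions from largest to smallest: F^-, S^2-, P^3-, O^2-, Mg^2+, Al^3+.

P^3- > S^2- > O^2- > F^- > Mg^2+ > Al^3+

Work out protons and electrons: Al^3+ has 10 e⁻ (Z=13), Mg^2+ has 10 e⁻ (Z=12), F^- has 10 e⁻ (Z=9), O^2- has 10 e⁻ (Z=8), S^2- has 18 e⁻ (Z=16), P^3- has 18 e⁻ (Z=15). Al^3+ < Mg^2+ (both 10 e⁻, Z=13>12); Mg^2+ < F^- (both 10 e⁻, Z=12>9); F^- < O^2- (isoelectronic, higher Z=9 is smaller); O^2- < S^2- (same group, 1 shell fewer); S^2- < P^3- (both 18 e⁻, Z=16>15).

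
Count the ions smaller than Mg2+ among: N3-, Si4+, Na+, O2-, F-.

1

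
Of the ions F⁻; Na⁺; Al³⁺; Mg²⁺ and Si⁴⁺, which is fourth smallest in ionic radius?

These species are isoelectronic with 10 electrons. The only difference is the number of protons: Si⁴⁺ (Z=14), Al³⁺ (Z=13), Mg²⁺ (Z=12), Na⁺ (Z=11), F⁻ (Z=9). The strongest nuclear pull (Si⁴⁺) gives the smallest ion.
Full ascending order: Si⁴⁺ < Al³⁺ < Mg²⁺ < Na⁺ < F⁻. Counting from the smallest, position 4 is Na⁺.

Na⁺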